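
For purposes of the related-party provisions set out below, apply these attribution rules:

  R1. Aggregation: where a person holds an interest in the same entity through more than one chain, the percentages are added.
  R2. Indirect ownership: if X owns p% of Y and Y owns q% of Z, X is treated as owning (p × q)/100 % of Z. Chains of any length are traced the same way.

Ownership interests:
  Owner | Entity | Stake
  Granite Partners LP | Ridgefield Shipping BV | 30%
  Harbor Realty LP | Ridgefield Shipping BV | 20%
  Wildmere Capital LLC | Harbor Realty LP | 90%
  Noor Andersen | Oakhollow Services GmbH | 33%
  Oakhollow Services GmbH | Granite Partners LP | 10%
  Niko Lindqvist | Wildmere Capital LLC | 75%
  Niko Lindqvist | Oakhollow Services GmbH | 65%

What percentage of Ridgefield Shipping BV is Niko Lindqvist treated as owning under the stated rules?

Chain via Oakhollow Services GmbH → Granite Partners LP (R2): 65% × 10% × 30% = 1.95% of Ridgefield Shipping BV.
Chain via Wildmere Capital LLC → Harbor Realty LP (R2): 75% × 90% × 20% = 13.5% of Ridgefield Shipping BV.
Aggregating (R1): 1.95% + 13.5% = 15.45%.

15.45%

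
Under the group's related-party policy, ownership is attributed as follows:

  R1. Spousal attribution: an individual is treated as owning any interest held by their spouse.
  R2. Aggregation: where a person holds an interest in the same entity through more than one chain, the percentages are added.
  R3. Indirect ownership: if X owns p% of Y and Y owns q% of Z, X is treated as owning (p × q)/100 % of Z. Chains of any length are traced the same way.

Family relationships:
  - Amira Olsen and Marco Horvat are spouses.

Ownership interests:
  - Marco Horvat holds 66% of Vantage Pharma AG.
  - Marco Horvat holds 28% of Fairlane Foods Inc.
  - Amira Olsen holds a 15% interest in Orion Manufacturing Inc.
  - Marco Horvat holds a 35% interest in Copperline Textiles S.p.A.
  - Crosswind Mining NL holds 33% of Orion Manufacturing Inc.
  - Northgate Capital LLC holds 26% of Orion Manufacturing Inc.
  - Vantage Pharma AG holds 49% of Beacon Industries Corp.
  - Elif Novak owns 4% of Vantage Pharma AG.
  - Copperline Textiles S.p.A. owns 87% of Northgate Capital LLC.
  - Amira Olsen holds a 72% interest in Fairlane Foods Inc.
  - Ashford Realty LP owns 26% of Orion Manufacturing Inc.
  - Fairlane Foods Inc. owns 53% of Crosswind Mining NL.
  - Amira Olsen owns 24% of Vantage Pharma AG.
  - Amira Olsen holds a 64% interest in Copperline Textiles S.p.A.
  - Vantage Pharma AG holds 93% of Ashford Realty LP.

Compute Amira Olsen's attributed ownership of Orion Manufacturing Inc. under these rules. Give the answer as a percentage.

76.6458%

By spousal attribution (R1), Amira Olsen is treated as also owning Marco Horvat's interest in Copperline Textiles S.p.A, giving 64% + 35% = 99%.
By spousal attribution (R1), Amira Olsen is treated as also owning Marco Horvat's interest in Fairlane Foods Inc, giving 72% + 28% = 100%.
By spousal attribution (R1), Amira Olsen is treated as also owning Marco Horvat's interest in Vantage Pharma AG, giving 24% + 66% = 90%.
Chain via Copperline Textiles S.p.A. → Northgate Capital LLC (R3): 99% × 87% × 26% = 22.3938% of Orion Manufacturing Inc.
Chain via Fairlane Foods Inc. → Crosswind Mining NL (R3): 100% × 53% × 33% = 17.49% of Orion Manufacturing Inc.
Chain via Vantage Pharma AG → Ashford Realty LP (R3): 90% × 93% × 26% = 21.762% of Orion Manufacturing Inc.
Direct interest in Orion Manufacturing Inc: 15%.
Aggregating (R2): 22.3938% + 17.49% + 21.762% + 15% = 76.6458%.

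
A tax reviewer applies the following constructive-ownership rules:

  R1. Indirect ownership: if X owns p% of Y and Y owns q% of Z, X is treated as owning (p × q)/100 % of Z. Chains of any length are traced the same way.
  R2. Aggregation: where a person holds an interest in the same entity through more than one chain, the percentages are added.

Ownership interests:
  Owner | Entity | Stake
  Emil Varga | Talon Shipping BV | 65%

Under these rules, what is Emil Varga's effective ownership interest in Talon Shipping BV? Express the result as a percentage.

65%

Direct interest in Talon Shipping BV: 65%.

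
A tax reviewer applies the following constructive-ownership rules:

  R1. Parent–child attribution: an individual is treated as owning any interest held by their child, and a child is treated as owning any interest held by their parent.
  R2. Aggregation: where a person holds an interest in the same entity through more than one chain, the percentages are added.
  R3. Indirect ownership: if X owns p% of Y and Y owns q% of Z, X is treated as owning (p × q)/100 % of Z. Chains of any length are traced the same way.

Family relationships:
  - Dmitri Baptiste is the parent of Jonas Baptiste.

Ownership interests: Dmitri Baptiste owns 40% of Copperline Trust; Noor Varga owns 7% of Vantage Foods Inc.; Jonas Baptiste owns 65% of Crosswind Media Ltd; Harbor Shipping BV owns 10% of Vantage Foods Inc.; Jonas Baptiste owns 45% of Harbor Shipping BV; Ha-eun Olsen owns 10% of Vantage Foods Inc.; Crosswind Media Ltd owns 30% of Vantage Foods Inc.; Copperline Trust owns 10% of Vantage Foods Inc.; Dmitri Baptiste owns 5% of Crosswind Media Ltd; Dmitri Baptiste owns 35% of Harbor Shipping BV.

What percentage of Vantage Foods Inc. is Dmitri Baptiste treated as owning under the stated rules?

33%

By parent–child attribution (R1), Dmitri Baptiste is treated as also owning Jonas Baptiste's interest in Harbor Shipping BV, giving 35% + 45% = 80%.
By parent–child attribution (R1), Dmitri Baptiste is treated as also owning Jonas Baptiste's interest in Crosswind Media Ltd, giving 5% + 65% = 70%.
Chain via Harbor Shipping BV (R3): 80% × 10% = 8% of Vantage Foods Inc.
Chain via Copperline Trust (R3): 40% × 10% = 4% of Vantage Foods Inc.
Chain via Crosswind Media Ltd (R3): 70% × 30% = 21% of Vantage Foods Inc.
Aggregating (R2): 8% + 4% + 21% = 33%.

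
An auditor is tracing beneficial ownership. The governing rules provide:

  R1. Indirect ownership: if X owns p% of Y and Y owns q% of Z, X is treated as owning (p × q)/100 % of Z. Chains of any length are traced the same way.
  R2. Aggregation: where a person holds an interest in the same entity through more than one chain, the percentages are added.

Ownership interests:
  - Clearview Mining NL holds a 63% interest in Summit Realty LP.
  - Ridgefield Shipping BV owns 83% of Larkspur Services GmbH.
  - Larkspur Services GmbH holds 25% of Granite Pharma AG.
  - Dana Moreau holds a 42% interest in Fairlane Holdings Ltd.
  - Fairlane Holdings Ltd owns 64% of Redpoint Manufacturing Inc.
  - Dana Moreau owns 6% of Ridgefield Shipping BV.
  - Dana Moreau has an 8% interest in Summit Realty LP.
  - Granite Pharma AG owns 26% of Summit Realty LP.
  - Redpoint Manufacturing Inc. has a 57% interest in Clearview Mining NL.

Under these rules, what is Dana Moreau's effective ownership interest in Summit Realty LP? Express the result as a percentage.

Chain via Ridgefield Shipping BV → Larkspur Services GmbH → Granite Pharma AG (R1): 6% × 83% × 25% × 26% = 0.3237% of Summit Realty LP.
Chain via Fairlane Holdings Ltd → Redpoint Manufacturing Inc. → Clearview Mining NL (R1): 42% × 64% × 57% × 63% = 9.652608% of Summit Realty LP.
Direct interest in Summit Realty LP: 8%.
Aggregating (R2): 0.3237% + 9.652608% + 8% = 17.976308%.

17.976308%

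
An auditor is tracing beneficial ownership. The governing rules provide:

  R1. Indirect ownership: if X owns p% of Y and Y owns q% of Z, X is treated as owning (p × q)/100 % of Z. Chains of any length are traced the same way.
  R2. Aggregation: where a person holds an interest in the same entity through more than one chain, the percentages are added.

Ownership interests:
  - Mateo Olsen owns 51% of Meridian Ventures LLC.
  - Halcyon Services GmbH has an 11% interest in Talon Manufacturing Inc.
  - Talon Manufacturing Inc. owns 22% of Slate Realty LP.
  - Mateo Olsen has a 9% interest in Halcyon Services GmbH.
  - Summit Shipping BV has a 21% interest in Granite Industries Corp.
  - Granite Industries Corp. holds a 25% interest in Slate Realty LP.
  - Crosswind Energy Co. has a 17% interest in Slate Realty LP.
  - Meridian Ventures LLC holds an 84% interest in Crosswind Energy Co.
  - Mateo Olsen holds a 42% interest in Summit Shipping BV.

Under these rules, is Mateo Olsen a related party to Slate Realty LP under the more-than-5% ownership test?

Yes

Chain via Halcyon Services GmbH → Talon Manufacturing Inc. (R1): 9% × 11% × 22% = 0.2178% of Slate Realty LP.
Chain via Meridian Ventures LLC → Crosswind Energy Co. (R1): 51% × 84% × 17% = 7.2828% of Slate Realty LP.
Chain via Summit Shipping BV → Granite Industries Corp. (R1): 42% × 21% × 25% = 2.205% of Slate Realty LP.
Aggregating (R2): 0.2178% + 7.2828% + 2.205% = 9.7056%.
9.7056% exceeds the 5% threshold, so Mateo is a related party to Slate Realty LP.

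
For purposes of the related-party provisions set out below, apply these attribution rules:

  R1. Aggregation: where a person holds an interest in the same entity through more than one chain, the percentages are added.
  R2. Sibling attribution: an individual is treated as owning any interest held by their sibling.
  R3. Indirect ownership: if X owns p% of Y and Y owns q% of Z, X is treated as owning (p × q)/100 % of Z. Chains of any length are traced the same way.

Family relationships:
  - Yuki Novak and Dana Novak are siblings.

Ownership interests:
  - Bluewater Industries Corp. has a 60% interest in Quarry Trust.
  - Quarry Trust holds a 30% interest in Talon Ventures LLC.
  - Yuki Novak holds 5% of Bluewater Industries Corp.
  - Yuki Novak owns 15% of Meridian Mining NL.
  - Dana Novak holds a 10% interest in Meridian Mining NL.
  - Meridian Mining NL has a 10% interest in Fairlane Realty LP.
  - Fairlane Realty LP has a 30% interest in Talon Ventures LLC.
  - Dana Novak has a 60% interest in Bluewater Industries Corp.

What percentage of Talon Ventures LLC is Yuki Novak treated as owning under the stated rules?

12.45%

By sibling attribution (R2), Yuki Novak is treated as also owning Dana Novak's interest in Meridian Mining NL, giving 15% + 10% = 25%.
By sibling attribution (R2), Yuki Novak is treated as also owning Dana Novak's interest in Bluewater Industries Corp, giving 5% + 60% = 65%.
Chain via Meridian Mining NL → Fairlane Realty LP (R3): 25% × 10% × 30% = 0.75% of Talon Ventures LLC.
Chain via Bluewater Industries Corp. → Quarry Trust (R3): 65% × 60% × 30% = 11.7% of Talon Ventures LLC.
Aggregating (R1): 0.75% + 11.7% = 12.45%.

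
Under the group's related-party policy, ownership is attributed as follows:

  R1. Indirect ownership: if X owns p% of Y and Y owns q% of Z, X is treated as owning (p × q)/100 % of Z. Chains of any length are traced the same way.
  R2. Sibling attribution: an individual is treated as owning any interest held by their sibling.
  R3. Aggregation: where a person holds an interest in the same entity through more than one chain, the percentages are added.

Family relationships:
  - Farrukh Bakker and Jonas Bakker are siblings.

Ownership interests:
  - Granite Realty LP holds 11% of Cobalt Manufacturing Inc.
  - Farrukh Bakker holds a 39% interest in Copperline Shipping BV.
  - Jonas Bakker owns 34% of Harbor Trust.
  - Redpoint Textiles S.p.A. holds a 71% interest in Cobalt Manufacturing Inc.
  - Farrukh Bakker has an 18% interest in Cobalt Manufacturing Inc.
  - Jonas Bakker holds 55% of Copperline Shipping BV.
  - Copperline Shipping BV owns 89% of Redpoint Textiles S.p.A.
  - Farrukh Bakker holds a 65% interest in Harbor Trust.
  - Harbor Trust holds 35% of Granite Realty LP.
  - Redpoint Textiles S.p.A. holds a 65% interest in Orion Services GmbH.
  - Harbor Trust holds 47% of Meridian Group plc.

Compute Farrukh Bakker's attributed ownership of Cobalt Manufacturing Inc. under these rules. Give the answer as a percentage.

81.2101%

By sibling attribution (R2), Farrukh Bakker is treated as also owning Jonas Bakker's interest in Copperline Shipping BV, giving 39% + 55% = 94%.
By sibling attribution (R2), Farrukh Bakker is treated as also owning Jonas Bakker's interest in Harbor Trust, giving 65% + 34% = 99%.
Chain via Copperline Shipping BV → Redpoint Textiles S.p.A. (R1): 94% × 89% × 71% = 59.3986% of Cobalt Manufacturing Inc.
Chain via Harbor Trust → Granite Realty LP (R1): 99% × 35% × 11% = 3.8115% of Cobalt Manufacturing Inc.
Direct interest in Cobalt Manufacturing Inc: 18%.
Aggregating (R3): 59.3986% + 3.8115% + 18% = 81.2101%.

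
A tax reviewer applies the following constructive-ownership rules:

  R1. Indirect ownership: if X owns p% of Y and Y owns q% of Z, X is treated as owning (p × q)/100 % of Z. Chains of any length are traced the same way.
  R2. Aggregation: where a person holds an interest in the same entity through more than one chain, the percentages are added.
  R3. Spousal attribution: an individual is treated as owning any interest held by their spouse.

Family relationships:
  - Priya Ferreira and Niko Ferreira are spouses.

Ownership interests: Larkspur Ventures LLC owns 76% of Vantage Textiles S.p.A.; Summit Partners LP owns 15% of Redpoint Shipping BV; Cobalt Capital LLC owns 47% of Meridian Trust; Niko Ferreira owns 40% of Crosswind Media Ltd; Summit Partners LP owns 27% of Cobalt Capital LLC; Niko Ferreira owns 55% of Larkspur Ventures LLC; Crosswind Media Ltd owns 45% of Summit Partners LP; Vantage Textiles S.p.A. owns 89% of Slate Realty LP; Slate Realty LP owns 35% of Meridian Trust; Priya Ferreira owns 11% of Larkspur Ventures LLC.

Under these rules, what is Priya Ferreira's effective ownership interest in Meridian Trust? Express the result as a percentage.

By spousal attribution (R3), Priya Ferreira is treated as also owning Niko Ferreira's interest in Larkspur Ventures LLC, giving 11% + 55% = 66%.
By spousal attribution (R3), Priya Ferreira is treated as owning Niko Ferreira's 40% interest in Crosswind Media Ltd.
Chain via Larkspur Ventures LLC → Vantage Textiles S.p.A. → Slate Realty LP (R1): 66% × 76% × 89% × 35% = 15.62484% of Meridian Trust.
Chain via Crosswind Media Ltd → Summit Partners LP → Cobalt Capital LLC (R1): 40% × 45% × 27% × 47% = 2.2842% of Meridian Trust.
Aggregating (R2): 15.62484% + 2.2842% = 17.90904%.

17.90904%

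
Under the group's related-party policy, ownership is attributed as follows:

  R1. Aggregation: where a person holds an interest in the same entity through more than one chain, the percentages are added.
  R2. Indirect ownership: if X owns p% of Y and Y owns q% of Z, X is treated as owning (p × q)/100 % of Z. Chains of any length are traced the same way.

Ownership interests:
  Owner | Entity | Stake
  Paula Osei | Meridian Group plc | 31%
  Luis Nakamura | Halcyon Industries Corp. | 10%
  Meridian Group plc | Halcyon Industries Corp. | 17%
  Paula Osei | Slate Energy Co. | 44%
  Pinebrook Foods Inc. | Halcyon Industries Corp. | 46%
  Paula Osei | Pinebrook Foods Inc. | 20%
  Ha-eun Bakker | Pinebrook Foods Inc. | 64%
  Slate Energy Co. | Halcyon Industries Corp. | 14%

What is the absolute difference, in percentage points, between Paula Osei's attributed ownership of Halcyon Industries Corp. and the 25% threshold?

4.37

Chain via Meridian Group plc (R2): 31% × 17% = 5.27% of Halcyon Industries Corp.
Chain via Slate Energy Co. (R2): 44% × 14% = 6.16% of Halcyon Industries Corp.
Chain via Pinebrook Foods Inc. (R2): 20% × 46% = 9.2% of Halcyon Industries Corp.
Aggregating (R1): 5.27% + 6.16% + 9.2% = 20.63%.
20.63% falls short of the 25% threshold by 4.37 percentage points.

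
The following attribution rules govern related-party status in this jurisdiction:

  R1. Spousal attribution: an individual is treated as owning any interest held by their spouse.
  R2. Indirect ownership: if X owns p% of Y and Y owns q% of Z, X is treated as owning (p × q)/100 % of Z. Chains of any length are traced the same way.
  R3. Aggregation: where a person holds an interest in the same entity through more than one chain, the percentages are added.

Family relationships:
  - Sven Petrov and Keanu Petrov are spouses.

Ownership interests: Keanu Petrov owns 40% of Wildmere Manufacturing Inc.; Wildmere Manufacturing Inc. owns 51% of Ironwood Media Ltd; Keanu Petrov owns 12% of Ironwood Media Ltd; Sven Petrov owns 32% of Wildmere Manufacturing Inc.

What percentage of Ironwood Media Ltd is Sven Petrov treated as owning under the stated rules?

48.72%

By spousal attribution (R1), Sven Petrov is treated as also owning Keanu Petrov's interest in Wildmere Manufacturing Inc, giving 32% + 40% = 72%.
By spousal attribution (R1), Sven Petrov is treated as owning Keanu Petrov's 12% interest in Ironwood Media Ltd.
Chain via Wildmere Manufacturing Inc. (R2): 72% × 51% = 36.72% of Ironwood Media Ltd.
Direct interest in Ironwood Media Ltd: 12%.
Aggregating (R3): 36.72% + 12% = 48.72%.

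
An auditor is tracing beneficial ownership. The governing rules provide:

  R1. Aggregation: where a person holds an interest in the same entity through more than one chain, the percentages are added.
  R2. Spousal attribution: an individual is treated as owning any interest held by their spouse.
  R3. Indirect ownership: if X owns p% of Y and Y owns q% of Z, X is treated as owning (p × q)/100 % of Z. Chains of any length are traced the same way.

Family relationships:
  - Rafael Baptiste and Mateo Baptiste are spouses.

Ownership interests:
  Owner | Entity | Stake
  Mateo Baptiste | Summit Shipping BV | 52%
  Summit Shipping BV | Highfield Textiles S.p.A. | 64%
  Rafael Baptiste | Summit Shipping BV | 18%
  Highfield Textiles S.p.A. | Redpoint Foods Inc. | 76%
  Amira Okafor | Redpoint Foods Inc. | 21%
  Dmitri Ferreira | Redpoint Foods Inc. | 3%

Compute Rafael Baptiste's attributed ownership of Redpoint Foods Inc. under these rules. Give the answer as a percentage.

By spousal attribution (R2), Rafael Baptiste is treated as also owning Mateo Baptiste's interest in Summit Shipping BV, giving 18% + 52% = 70%.
Chain via Summit Shipping BV → Highfield Textiles S.p.A. (R3): 70% × 64% × 76% = 34.048% of Redpoint Foods Inc.

34.048%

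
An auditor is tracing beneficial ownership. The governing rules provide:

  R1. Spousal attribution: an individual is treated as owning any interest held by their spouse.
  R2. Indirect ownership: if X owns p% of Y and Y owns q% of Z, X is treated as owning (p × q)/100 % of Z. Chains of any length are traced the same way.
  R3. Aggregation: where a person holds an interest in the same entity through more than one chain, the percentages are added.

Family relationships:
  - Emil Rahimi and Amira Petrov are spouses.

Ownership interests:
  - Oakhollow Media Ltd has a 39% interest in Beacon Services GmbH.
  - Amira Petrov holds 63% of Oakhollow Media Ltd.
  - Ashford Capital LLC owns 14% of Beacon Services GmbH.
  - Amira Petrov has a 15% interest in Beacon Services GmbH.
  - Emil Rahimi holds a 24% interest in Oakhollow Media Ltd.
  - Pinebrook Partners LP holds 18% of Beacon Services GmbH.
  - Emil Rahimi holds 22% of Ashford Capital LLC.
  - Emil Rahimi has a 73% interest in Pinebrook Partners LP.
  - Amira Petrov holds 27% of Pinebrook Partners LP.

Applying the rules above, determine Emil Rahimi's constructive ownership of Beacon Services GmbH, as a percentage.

70.01%

By spousal attribution (R1), Emil Rahimi is treated as also owning Amira Petrov's interest in Oakhollow Media Ltd, giving 24% + 63% = 87%.
By spousal attribution (R1), Emil Rahimi is treated as also owning Amira Petrov's interest in Pinebrook Partners LP, giving 73% + 27% = 100%.
By spousal attribution (R1), Emil Rahimi is treated as owning Amira Petrov's 15% interest in Beacon Services GmbH.
Chain via Oakhollow Media Ltd (R2): 87% × 39% = 33.93% of Beacon Services GmbH.
Chain via Ashford Capital LLC (R2): 22% × 14% = 3.08% of Beacon Services GmbH.
Chain via Pinebrook Partners LP (R2): 100% × 18% = 18% of Beacon Services GmbH.
Direct interest in Beacon Services GmbH: 15%.
Aggregating (R3): 33.93% + 3.08% + 18% + 15% = 70.01%.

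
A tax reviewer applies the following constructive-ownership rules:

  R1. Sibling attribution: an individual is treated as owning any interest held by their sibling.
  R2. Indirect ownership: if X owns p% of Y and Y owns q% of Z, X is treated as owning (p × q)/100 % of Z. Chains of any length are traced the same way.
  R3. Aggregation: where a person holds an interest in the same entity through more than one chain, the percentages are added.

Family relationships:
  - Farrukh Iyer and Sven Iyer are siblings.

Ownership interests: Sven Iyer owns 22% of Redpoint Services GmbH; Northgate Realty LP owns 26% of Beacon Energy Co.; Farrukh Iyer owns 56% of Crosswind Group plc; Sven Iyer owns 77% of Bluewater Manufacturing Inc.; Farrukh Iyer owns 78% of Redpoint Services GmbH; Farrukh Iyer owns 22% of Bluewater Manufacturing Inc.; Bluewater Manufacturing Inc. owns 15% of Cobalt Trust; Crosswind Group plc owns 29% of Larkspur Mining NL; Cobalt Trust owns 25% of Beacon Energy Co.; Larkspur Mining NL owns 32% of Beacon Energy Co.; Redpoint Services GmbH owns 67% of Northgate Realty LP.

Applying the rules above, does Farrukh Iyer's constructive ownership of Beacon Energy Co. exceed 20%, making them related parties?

Yes

By sibling attribution (R1), Farrukh Iyer is treated as also owning Sven Iyer's interest in Bluewater Manufacturing Inc, giving 22% + 77% = 99%.
By sibling attribution (R1), Farrukh Iyer is treated as also owning Sven Iyer's interest in Redpoint Services GmbH, giving 78% + 22% = 100%.
Chain via Bluewater Manufacturing Inc. → Cobalt Trust (R2): 99% × 15% × 25% = 3.7125% of Beacon Energy Co.
Chain via Crosswind Group plc → Larkspur Mining NL (R2): 56% × 29% × 32% = 5.1968% of Beacon Energy Co.
Chain via Redpoint Services GmbH → Northgate Realty LP (R2): 100% × 67% × 26% = 17.42% of Beacon Energy Co.
Aggregating (R3): 3.7125% + 5.1968% + 17.42% = 26.3293%.
26.3293% exceeds the 20% threshold, so Farrukh is a related party to Beacon Energy Co.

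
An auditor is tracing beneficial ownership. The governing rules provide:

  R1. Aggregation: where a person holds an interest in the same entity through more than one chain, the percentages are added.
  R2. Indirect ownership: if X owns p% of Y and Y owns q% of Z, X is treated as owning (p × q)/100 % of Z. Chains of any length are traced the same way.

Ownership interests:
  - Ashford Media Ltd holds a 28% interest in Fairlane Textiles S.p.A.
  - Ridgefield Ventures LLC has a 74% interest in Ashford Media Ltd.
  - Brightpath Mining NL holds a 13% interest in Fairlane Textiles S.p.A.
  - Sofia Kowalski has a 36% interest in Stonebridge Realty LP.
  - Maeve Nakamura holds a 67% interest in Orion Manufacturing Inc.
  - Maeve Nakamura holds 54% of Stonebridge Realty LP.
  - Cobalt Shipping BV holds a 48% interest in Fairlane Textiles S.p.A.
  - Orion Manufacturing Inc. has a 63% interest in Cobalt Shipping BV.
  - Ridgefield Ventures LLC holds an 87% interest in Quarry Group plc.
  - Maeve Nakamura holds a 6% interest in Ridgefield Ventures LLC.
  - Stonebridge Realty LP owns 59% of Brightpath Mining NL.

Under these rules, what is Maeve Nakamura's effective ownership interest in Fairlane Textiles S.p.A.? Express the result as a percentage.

Chain via Ridgefield Ventures LLC → Ashford Media Ltd (R2): 6% × 74% × 28% = 1.2432% of Fairlane Textiles S.p.A.
Chain via Stonebridge Realty LP → Brightpath Mining NL (R2): 54% × 59% × 13% = 4.1418% of Fairlane Textiles S.p.A.
Chain via Orion Manufacturing Inc. → Cobalt Shipping BV (R2): 67% × 63% × 48% = 20.2608% of Fairlane Textiles S.p.A.
Aggregating (R1): 1.2432% + 4.1418% + 20.2608% = 25.6458%.

25.6458%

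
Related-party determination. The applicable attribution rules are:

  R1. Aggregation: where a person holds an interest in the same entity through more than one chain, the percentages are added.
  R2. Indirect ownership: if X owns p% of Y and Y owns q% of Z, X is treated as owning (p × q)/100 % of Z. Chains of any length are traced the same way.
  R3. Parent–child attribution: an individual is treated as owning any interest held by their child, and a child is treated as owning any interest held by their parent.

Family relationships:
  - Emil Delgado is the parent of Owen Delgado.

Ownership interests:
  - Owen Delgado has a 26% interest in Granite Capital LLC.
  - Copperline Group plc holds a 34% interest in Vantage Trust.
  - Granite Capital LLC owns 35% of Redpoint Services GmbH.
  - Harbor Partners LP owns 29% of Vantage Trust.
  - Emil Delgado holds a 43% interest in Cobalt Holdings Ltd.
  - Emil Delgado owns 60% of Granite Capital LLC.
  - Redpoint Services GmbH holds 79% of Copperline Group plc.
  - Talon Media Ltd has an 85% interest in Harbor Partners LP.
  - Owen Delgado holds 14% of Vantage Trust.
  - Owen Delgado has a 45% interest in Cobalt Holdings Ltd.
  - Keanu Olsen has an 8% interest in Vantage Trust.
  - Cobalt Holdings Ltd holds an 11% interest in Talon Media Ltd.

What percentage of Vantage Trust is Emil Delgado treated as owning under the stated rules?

By parent–child attribution (R3), Emil Delgado is treated as also owning Owen Delgado's interest in Cobalt Holdings Ltd, giving 43% + 45% = 88%.
By parent–child attribution (R3), Emil Delgado is treated as also owning Owen Delgado's interest in Granite Capital LLC, giving 60% + 26% = 86%.
By parent–child attribution (R3), Emil Delgado is treated as owning Owen Delgado's 14% interest in Vantage Trust.
Chain via Cobalt Holdings Ltd → Talon Media Ltd → Harbor Partners LP (R2): 88% × 11% × 85% × 29% = 2.38612% of Vantage Trust.
Chain via Granite Capital LLC → Redpoint Services GmbH → Copperline Group plc (R2): 86% × 35% × 79% × 34% = 8.08486% of Vantage Trust.
Direct interest in Vantage Trust: 14%.
Aggregating (R1): 2.38612% + 8.08486% + 14% = 24.47098%.

24.47098%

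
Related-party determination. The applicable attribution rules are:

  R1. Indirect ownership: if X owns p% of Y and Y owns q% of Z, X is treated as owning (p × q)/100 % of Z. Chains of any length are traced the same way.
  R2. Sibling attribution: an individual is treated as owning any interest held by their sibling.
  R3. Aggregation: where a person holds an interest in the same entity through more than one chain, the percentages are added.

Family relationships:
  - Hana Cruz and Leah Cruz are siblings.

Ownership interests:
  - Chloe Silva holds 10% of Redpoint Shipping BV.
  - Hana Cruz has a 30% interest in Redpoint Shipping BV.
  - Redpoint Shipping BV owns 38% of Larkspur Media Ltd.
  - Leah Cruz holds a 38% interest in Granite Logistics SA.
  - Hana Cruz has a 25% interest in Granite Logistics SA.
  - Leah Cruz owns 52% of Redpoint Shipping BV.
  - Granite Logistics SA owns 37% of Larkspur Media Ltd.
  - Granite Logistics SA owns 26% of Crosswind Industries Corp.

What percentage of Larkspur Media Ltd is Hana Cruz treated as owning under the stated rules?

54.47%

By sibling attribution (R2), Hana Cruz is treated as also owning Leah Cruz's interest in Redpoint Shipping BV, giving 30% + 52% = 82%.
By sibling attribution (R2), Hana Cruz is treated as also owning Leah Cruz's interest in Granite Logistics SA, giving 25% + 38% = 63%.
Chain via Redpoint Shipping BV (R1): 82% × 38% = 31.16% of Larkspur Media Ltd.
Chain via Granite Logistics SA (R1): 63% × 37% = 23.31% of Larkspur Media Ltd.
Aggregating (R3): 31.16% + 23.31% = 54.47%.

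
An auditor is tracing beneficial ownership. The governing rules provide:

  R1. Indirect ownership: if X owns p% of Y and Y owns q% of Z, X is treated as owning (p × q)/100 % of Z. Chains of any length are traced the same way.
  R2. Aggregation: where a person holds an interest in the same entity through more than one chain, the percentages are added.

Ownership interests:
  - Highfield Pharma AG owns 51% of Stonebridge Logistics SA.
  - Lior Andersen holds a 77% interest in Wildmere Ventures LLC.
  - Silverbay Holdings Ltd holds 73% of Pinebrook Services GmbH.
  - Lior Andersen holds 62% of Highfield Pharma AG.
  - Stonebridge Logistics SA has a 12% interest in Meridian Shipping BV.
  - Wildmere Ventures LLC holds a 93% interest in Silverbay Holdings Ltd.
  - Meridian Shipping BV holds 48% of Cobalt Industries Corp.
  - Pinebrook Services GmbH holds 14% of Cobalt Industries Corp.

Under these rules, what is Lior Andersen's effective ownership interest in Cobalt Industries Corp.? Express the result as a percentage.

Chain via Wildmere Ventures LLC → Silverbay Holdings Ltd → Pinebrook Services GmbH (R1): 77% × 93% × 73% × 14% = 7.318542% of Cobalt Industries Corp.
Chain via Highfield Pharma AG → Stonebridge Logistics SA → Meridian Shipping BV (R1): 62% × 51% × 12% × 48% = 1.821312% of Cobalt Industries Corp.
Aggregating (R2): 7.318542% + 1.821312% = 9.139854%.

9.139854%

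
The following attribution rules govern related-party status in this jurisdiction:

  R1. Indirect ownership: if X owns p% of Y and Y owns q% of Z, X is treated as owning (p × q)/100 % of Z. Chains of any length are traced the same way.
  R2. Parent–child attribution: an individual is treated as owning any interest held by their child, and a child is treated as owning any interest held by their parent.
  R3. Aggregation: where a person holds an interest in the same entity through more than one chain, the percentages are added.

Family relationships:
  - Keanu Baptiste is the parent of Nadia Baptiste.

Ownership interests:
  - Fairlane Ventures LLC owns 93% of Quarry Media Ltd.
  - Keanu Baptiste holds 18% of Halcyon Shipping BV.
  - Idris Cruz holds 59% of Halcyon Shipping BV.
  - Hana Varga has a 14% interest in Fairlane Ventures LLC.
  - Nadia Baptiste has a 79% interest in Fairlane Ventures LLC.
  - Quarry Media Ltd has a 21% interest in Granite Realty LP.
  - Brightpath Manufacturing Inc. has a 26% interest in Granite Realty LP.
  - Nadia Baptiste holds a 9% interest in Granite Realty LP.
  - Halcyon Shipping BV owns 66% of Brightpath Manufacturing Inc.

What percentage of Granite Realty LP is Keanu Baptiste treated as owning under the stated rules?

By parent–child attribution (R2), Keanu Baptiste is treated as owning Nadia Baptiste's 79% interest in Fairlane Ventures LLC.
By parent–child attribution (R2), Keanu Baptiste is treated as owning Nadia Baptiste's 9% interest in Granite Realty LP.
Chain via Halcyon Shipping BV → Brightpath Manufacturing Inc. (R1): 18% × 66% × 26% = 3.0888% of Granite Realty LP.
Chain via Fairlane Ventures LLC → Quarry Media Ltd (R1): 79% × 93% × 21% = 15.4287% of Granite Realty LP.
Direct interest in Granite Realty LP: 9%.
Aggregating (R3): 3.0888% + 15.4287% + 9% = 27.5175%.

27.5175%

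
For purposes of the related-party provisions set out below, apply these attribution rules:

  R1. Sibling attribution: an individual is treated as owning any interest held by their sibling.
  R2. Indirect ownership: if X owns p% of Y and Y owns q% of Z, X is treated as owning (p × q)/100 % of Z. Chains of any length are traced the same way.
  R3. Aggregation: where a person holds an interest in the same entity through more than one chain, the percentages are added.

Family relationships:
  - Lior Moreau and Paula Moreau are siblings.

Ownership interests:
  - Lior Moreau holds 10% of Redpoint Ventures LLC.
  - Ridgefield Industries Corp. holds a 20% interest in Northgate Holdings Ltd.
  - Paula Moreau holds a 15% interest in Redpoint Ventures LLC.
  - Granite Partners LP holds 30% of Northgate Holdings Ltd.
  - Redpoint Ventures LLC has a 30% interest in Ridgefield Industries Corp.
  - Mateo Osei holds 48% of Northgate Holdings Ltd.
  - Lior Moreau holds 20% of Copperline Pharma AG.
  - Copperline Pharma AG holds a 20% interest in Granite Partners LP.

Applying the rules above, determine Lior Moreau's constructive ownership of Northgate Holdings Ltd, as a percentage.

2.7%

By sibling attribution (R1), Lior Moreau is treated as also owning Paula Moreau's interest in Redpoint Ventures LLC, giving 10% + 15% = 25%.
Chain via Copperline Pharma AG → Granite Partners LP (R2): 20% × 20% × 30% = 1.2% of Northgate Holdings Ltd.
Chain via Redpoint Ventures LLC → Ridgefield Industries Corp. (R2): 25% × 30% × 20% = 1.5% of Northgate Holdings Ltd.
Aggregating (R3): 1.2% + 1.5% = 2.7%.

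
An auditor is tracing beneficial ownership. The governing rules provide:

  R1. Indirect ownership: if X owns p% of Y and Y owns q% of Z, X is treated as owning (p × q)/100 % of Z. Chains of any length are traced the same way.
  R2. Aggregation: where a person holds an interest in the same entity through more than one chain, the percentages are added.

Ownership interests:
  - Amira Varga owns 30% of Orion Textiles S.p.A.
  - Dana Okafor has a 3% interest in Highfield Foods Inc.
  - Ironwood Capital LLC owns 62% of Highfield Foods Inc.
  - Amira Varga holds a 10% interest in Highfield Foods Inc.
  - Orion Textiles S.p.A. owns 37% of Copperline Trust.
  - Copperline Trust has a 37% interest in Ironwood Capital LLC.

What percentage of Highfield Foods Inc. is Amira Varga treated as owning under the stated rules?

Chain via Orion Textiles S.p.A. → Copperline Trust → Ironwood Capital LLC (R1): 30% × 37% × 37% × 62% = 2.54634% of Highfield Foods Inc.
Direct interest in Highfield Foods Inc: 10%.
Aggregating (R2): 2.54634% + 10% = 12.54634%.

12.54634%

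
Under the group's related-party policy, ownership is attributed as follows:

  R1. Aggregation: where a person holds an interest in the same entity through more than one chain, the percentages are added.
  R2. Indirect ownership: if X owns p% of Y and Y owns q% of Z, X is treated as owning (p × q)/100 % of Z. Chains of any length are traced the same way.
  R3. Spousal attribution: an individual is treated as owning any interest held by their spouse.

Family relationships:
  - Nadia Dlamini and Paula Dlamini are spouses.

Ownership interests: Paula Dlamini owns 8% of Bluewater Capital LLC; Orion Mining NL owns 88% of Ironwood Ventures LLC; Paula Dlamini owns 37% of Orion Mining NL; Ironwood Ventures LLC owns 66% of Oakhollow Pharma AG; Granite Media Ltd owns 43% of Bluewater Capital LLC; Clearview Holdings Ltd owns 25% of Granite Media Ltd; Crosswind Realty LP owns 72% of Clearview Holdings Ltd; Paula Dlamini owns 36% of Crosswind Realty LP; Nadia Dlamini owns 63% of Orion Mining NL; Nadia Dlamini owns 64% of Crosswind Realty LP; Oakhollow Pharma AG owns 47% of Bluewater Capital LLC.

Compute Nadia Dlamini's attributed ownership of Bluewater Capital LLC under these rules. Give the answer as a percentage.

By spousal attribution (R3), Nadia Dlamini is treated as also owning Paula Dlamini's interest in Crosswind Realty LP, giving 64% + 36% = 100%.
By spousal attribution (R3), Nadia Dlamini is treated as also owning Paula Dlamini's interest in Orion Mining NL, giving 63% + 37% = 100%.
By spousal attribution (R3), Nadia Dlamini is treated as owning Paula Dlamini's 8% interest in Bluewater Capital LLC.
Chain via Crosswind Realty LP → Clearview Holdings Ltd → Granite Media Ltd (R2): 100% × 72% × 25% × 43% = 7.74% of Bluewater Capital LLC.
Chain via Orion Mining NL → Ironwood Ventures LLC → Oakhollow Pharma AG (R2): 100% × 88% × 66% × 47% = 27.2976% of Bluewater Capital LLC.
Direct interest in Bluewater Capital LLC: 8%.
Aggregating (R1): 7.74% + 27.2976% + 8% = 43.0376%.

43.0376%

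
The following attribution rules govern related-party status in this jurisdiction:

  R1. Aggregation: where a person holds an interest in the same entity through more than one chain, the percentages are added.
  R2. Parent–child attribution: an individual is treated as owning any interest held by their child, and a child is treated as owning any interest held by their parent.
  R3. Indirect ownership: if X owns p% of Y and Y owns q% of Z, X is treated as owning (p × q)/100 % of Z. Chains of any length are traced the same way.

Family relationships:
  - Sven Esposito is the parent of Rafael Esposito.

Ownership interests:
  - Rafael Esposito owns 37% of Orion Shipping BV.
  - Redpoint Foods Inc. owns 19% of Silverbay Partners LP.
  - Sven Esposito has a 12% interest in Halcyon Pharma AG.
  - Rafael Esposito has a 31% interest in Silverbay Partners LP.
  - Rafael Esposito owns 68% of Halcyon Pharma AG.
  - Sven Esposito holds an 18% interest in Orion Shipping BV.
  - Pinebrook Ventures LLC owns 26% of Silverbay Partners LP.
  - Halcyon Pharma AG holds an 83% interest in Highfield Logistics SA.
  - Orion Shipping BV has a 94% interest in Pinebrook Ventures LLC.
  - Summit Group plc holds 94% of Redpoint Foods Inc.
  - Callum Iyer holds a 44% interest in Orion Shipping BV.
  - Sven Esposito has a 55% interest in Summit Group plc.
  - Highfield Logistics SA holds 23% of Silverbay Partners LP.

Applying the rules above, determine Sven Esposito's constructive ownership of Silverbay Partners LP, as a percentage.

By parent–child attribution (R2), Sven Esposito is treated as also owning Rafael Esposito's interest in Orion Shipping BV, giving 18% + 37% = 55%.
By parent–child attribution (R2), Sven Esposito is treated as also owning Rafael Esposito's interest in Halcyon Pharma AG, giving 12% + 68% = 80%.
By parent–child attribution (R2), Sven Esposito is treated as owning Rafael Esposito's 31% interest in Silverbay Partners LP.
Chain via Orion Shipping BV → Pinebrook Ventures LLC (R3): 55% × 94% × 26% = 13.442% of Silverbay Partners LP.
Chain via Halcyon Pharma AG → Highfield Logistics SA (R3): 80% × 83% × 23% = 15.272% of Silverbay Partners LP.
Chain via Summit Group plc → Redpoint Foods Inc. (R3): 55% × 94% × 19% = 9.823% of Silverbay Partners LP.
Direct interest in Silverbay Partners LP: 31%.
Aggregating (R1): 13.442% + 15.272% + 9.823% + 31% = 69.537%.

69.537%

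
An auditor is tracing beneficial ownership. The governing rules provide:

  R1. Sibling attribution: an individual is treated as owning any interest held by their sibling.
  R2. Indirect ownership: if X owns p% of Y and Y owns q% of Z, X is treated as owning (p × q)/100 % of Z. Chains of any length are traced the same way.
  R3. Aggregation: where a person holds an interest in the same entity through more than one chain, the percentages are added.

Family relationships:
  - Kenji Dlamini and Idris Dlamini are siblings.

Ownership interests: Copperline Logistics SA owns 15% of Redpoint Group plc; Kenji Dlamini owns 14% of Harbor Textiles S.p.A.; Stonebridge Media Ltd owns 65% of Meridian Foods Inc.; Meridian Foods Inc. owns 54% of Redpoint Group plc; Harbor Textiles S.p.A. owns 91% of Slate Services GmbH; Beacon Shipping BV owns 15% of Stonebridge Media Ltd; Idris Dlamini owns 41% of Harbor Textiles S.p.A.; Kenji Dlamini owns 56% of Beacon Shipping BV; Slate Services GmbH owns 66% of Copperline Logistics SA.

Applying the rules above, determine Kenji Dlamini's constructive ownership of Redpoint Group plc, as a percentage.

7.90335%

By sibling attribution (R1), Kenji Dlamini is treated as also owning Idris Dlamini's interest in Harbor Textiles S.p.A, giving 14% + 41% = 55%.
Chain via Harbor Textiles S.p.A. → Slate Services GmbH → Copperline Logistics SA (R2): 55% × 91% × 66% × 15% = 4.95495% of Redpoint Group plc.
Chain via Beacon Shipping BV → Stonebridge Media Ltd → Meridian Foods Inc. (R2): 56% × 15% × 65% × 54% = 2.9484% of Redpoint Group plc.
Aggregating (R3): 4.95495% + 2.9484% = 7.90335%.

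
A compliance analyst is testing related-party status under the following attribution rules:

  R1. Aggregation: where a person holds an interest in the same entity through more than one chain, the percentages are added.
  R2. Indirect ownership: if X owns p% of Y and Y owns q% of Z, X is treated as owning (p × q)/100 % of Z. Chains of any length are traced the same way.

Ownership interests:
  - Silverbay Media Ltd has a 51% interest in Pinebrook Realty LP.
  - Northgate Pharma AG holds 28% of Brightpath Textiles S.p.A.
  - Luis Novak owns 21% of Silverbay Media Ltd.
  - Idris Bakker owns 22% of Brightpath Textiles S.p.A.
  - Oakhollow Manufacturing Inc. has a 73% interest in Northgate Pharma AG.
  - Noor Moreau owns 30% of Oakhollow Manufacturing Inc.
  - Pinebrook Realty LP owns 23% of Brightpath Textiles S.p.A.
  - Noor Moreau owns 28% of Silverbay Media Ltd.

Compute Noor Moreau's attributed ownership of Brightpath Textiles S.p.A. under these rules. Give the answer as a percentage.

9.4164%

Chain via Silverbay Media Ltd → Pinebrook Realty LP (R2): 28% × 51% × 23% = 3.2844% of Brightpath Textiles S.p.A.
Chain via Oakhollow Manufacturing Inc. → Northgate Pharma AG (R2): 30% × 73% × 28% = 6.132% of Brightpath Textiles S.p.A.
Aggregating (R1): 3.2844% + 6.132% = 9.4164%.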